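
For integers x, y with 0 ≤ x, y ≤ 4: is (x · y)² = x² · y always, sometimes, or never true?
It holds at (x, y) = (3, 0) (both sides equal 0), but fails at (x, y) = (1, 4) (LHS = 16, RHS = 4).

Answer: Sometimes true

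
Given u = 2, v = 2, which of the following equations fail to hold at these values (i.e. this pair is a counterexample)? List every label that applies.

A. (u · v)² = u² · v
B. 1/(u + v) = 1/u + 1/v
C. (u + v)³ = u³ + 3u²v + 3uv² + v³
A, B

Evaluating each claim at the given values:
A. LHS = 16, RHS = 8 → fails here (LHS ≠ RHS)
B. LHS = 1/4, RHS = 1 → fails here (LHS ≠ RHS)
C. LHS = 64, RHS = 64 → holds here (LHS = RHS)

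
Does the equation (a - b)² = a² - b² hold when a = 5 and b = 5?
Substituting a = 5, b = 5:

LHS = (5 - 5)² = 0
RHS = 5² - 5² = 0

LHS = RHS, so the equation holds at this point.

Answer: Holds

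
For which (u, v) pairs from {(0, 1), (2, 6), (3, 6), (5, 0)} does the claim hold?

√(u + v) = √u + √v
(0, 1), (5, 0)

Testing each pair:
(0, 1): LHS = 1, RHS = 1 → holds
(2, 6): LHS = 2·√(2) ≈ 2.828, RHS = √(2) + √(6) ≈ 3.864 → fails
(3, 6): LHS = 3, RHS = √(3) + √(6) ≈ 4.182 → fails
(5, 0): LHS = √(5) ≈ 2.236, RHS = √(5) ≈ 2.236 → holds

2 of 4 pairs satisfy the claim.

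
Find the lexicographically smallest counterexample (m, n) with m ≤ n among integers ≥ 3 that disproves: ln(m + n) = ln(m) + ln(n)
Substituting (3, 3) into the claim:
LHS = ln(3 + 3) = ln(6) ≈ 1.792
RHS = ln(3) + ln(3) = 2·ln(3) ≈ 2.197

Since LHS ≠ RHS, this pair disproves the claim, and no lexicographically smaller pair (m ≤ n, integers ≥ 3) does.

For instance (7, 9) is also a counterexample (LHS = ln(16) ≈ 2.773, RHS = ln(7) + ln(9) ≈ 4.143), but it's lexicographically larger.

Answer: (m, n) = (3, 3)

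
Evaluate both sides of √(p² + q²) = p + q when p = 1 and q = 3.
LHS = √(1² + 3²) = √(10) ≈ 3.162
RHS = 1 + 3 = 4

LHS ≠ RHS (they differ by about 0.8377), so the equation does not hold here.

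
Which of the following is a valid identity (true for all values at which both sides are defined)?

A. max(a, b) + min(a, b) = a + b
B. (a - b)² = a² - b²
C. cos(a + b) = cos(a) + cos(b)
A

A: holds — e.g. at (3, 7), both sides equal 10.
B: fails at (2, 4) — LHS = 4, RHS = -12.
C: fails at (3, 3) — LHS = cos(6) ≈ 0.9602, RHS = 2·cos(3) ≈ -1.98.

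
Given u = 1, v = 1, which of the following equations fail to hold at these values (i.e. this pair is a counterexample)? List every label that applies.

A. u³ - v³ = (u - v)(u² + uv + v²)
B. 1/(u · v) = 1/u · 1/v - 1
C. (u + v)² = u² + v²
Evaluating each claim at the given values:
A. LHS = 0, RHS = 0 → holds here (LHS = RHS)
B. LHS = 1, RHS = 0 → fails here (LHS ≠ RHS)
C. LHS = 4, RHS = 2 → fails here (LHS ≠ RHS)

Answer: B, C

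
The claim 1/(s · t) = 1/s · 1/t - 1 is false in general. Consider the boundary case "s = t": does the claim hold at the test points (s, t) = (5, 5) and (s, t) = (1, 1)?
No, fails at both test points

At (5, 5): LHS = 1/25 ≠ RHS = -24/25
At (1, 1): LHS = 1 ≠ RHS = 0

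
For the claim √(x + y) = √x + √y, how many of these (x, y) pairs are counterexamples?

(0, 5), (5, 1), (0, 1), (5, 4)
Testing each pair:
(0, 5): LHS = √(5) ≈ 2.236, RHS = √(5) ≈ 2.236 → satisfies claim
(5, 1): LHS = √(6) ≈ 2.449, RHS = 1 + √(5) ≈ 3.236 → counterexample
(0, 1): LHS = 1, RHS = 1 → satisfies claim
(5, 4): LHS = 3, RHS = 2 + √(5) ≈ 4.236 → counterexample

That makes 2 counterexamples.

Answer: 2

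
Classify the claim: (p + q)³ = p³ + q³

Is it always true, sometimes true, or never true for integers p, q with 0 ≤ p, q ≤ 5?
Sometimes true

It holds at (p, q) = (0, 0) (both sides equal 0), but fails at (p, q) = (3, 1) (LHS = 64, RHS = 28).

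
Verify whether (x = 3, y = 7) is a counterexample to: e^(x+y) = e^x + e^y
Yes

Substituting x = 3, y = 7:
LHS = e^(3+7) = e^10 ≈ 22026.5
RHS = e^3 + e^7 ≈ 1117

Since LHS ≠ RHS, this pair disproves the claim.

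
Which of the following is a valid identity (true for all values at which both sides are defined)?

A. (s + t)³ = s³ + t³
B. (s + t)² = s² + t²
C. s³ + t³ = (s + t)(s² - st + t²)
C

A: fails at (3, 5) — LHS = 512, RHS = 152.
B: fails at (3, 3) — LHS = 36, RHS = 18.
C: holds — e.g. at (3, 3), both sides equal 54.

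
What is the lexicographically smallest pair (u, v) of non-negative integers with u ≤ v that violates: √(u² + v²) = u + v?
(u, v) = (1, 1)

At (0, 6): both sides equal 6, so it holds there.

Substituting (1, 1) into the claim:
LHS = √(1² + 1²) = √(2) ≈ 1.414
RHS = 1 + 1 = 2

Since LHS ≠ RHS, this pair disproves the claim, and no lexicographically smaller pair (u ≤ v, non-negative integers) does.

For instance (2, 7) is also a counterexample (LHS = √(53) ≈ 7.28, RHS = 9), but it's lexicographically larger.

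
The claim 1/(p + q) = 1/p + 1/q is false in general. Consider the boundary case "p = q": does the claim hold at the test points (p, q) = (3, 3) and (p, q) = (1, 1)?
At (3, 3): LHS = 1/6 ≠ RHS = 2/3
At (1, 1): LHS = 1/2 ≠ RHS = 2

Answer: No, fails at both test points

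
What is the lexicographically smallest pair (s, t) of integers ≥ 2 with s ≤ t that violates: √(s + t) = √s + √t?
(s, t) = (2, 2)

Substituting (2, 2) into the claim:
LHS = √(2 + 2) = 2
RHS = √2 + √2 = 2·√(2) ≈ 2.828

Since LHS ≠ RHS, this pair disproves the claim, and no lexicographically smaller pair (s ≤ t, integers ≥ 2) does.

For instance (6, 6) is also a counterexample (LHS = 2·√(3) ≈ 3.464, RHS = 2·√(6) ≈ 4.899), but it's lexicographically larger.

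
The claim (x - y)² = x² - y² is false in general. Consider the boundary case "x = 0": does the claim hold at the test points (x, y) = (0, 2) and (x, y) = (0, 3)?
At (0, 2): LHS = 4 ≠ RHS = -4
At (0, 3): LHS = 9 ≠ RHS = -9

Answer: No, fails at both test points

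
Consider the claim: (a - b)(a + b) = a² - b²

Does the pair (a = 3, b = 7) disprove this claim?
No

Substituting a = 3, b = 7:
LHS = (3 - 7)(3 + 7) = -40
RHS = 3² - 7² = -40

The sides agree, so this pair does not disprove the claim.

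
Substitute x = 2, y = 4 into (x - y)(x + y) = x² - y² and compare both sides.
LHS = (2 - 4)(2 + 4) = -12
RHS = 2² - 4² = -12

LHS = RHS: the two sides agree.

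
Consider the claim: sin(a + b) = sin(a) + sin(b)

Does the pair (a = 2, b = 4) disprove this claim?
Yes

Substituting a = 2, b = 4:
LHS = sin(2 + 4) = sin(6) ≈ -0.2794
RHS = sin(2) + sin(4) ≈ 0.1525

Since LHS ≠ RHS, this pair disproves the claim.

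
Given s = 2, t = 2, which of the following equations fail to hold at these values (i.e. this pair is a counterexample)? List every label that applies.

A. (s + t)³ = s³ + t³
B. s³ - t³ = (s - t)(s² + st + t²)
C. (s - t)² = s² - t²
Evaluating each claim at the given values:
A. LHS = 64, RHS = 16 → fails here (LHS ≠ RHS)
B. LHS = 0, RHS = 0 → holds here (LHS = RHS)
C. LHS = 0, RHS = 0 → holds here (LHS = RHS)

Answer: A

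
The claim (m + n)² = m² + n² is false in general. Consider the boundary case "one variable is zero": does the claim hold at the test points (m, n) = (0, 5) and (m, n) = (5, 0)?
Yes, holds at both test points

At (0, 5): LHS = 25, RHS = 25 → equal
At (5, 0): LHS = 25, RHS = 25 → equal

So the claim does hold at both of these boundary points, even though it is not an identity.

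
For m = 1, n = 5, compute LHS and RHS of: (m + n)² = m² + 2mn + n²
LHS = (1 + 5)² = 36
RHS = 1² + 2·1·5 + 5² = 36

LHS = RHS: the two sides agree.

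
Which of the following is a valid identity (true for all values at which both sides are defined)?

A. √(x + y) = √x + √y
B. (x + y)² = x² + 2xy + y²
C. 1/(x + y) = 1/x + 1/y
B

A: fails at (6, 7) — LHS = √(13) ≈ 3.606, RHS = √(6) + √(7) ≈ 5.095.
B: holds — e.g. at (5, 5), both sides equal 100.
C: fails at (4, 5) — LHS = 1/9, RHS = 9/20.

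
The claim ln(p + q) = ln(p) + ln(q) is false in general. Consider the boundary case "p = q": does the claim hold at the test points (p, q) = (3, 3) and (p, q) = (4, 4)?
No, fails at both test points

At (3, 3): LHS = ln(6) ≈ 1.792 ≠ RHS = 2·ln(3) ≈ 2.197
At (4, 4): LHS = ln(8) ≈ 2.079 ≠ RHS = 2·ln(4) ≈ 2.773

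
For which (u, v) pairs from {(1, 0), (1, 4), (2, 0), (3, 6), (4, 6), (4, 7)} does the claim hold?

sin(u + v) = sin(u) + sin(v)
(1, 0), (2, 0)

Testing each pair:
(1, 0): LHS = sin(1) ≈ 0.8415, RHS = sin(1) ≈ 0.8415 → holds
(1, 4): LHS = sin(5) ≈ -0.9589, RHS = sin(4) + sin(1) ≈ 0.08467 → fails
(2, 0): LHS = sin(2) ≈ 0.9093, RHS = sin(2) ≈ 0.9093 → holds
(3, 6): LHS = sin(9) ≈ 0.4121, RHS = sin(6) + sin(3) ≈ -0.1383 → fails
(4, 6): LHS = sin(10) ≈ -0.544, RHS = sin(4) + sin(6) ≈ -1.036 → fails
(4, 7): LHS = sin(11) ≈ -1, RHS = sin(4) + sin(7) ≈ -0.09982 → fails

2 of 6 pairs satisfy the claim.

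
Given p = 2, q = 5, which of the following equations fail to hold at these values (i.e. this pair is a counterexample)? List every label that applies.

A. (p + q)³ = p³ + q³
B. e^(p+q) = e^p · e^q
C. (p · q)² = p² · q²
A

Evaluating each claim at the given values:
A. LHS = 343, RHS = 133 → fails here (LHS ≠ RHS)
B. LHS = e^7 ≈ 1097, RHS = e^7 ≈ 1097 → holds here (LHS = RHS)
C. LHS = 100, RHS = 100 → holds here (LHS = RHS)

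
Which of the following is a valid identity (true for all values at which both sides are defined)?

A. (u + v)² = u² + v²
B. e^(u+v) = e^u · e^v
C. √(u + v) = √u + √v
B

A: fails at (1, 5) — LHS = 36, RHS = 26.
B: holds — e.g. at (6, 7), both sides equal e^13 ≈ 442413.4.
C: fails at (1, 4) — LHS = √(5) ≈ 2.236, RHS = 3.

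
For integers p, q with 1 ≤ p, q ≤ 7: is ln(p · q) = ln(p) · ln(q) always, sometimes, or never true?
It holds at (p, q) = (1, 1) (both sides equal 0), but fails at (p, q) = (5, 2) (LHS = ln(10) ≈ 2.303, RHS = ln(2)·ln(5) ≈ 1.116).

Answer: Sometimes true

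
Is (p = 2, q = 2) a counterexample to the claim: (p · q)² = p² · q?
Yes

Substituting p = 2, q = 2:
LHS = (2 · 2)² = 16
RHS = 2² · 2 = 8

Since LHS ≠ RHS, this pair disproves the claim.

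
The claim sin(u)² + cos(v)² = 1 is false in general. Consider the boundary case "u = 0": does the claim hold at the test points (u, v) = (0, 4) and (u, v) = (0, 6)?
At (0, 4): LHS = cos(4)² ≈ 0.4272 ≠ RHS = 1
At (0, 6): LHS = cos(6)² ≈ 0.9219 ≠ RHS = 1

Answer: No, fails at both test points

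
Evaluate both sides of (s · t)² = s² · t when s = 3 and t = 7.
LHS = (3 · 7)² = 441
RHS = 3² · 7 = 63

LHS ≠ RHS, so the equation does not hold here.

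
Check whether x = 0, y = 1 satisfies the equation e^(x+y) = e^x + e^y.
Fails

Substituting x = 0, y = 1:

LHS = e^(0+1) = e ≈ 2.718
RHS = e^0 + e^1 = 1 + e ≈ 3.718

LHS ≠ RHS, so the equation does not hold at this point.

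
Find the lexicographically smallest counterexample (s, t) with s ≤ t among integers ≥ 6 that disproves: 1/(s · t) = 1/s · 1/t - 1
(s, t) = (6, 6)

Substituting (6, 6) into the claim:
LHS = 1/(6 · 6) = 1/36
RHS = 1/6 · 1/6 - 1 = -35/36

Since LHS ≠ RHS, this pair disproves the claim, and no lexicographically smaller pair (s ≤ t, integers ≥ 6) does.

For instance (7, 10) is also a counterexample (LHS = 1/70, RHS = -69/70), but it's lexicographically larger.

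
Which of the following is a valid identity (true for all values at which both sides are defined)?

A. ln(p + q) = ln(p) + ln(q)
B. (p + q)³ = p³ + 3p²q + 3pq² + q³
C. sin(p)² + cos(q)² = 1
A: fails at (2, 3) — LHS = ln(5) ≈ 1.609, RHS = ln(2) + ln(3) ≈ 1.792.
B: holds — e.g. at (4, 4), both sides equal 512.
C: fails at (2, 3) — LHS = sin(2)² + cos(3)² ≈ 1.807, RHS = 1.

Answer: B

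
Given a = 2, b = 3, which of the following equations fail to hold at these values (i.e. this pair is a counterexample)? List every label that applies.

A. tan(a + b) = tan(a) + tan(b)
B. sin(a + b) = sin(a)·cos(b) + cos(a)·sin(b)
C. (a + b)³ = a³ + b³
Evaluating each claim at the given values:
A. LHS = tan(5) ≈ -3.381, RHS = tan(2) + tan(3) ≈ -2.328 → fails here (LHS ≠ RHS)
B. LHS = sin(5) ≈ -0.9589, RHS = sin(2)·cos(3) + sin(3)·cos(2) ≈ -0.9589 → holds here (LHS = RHS)
C. LHS = 125, RHS = 35 → fails here (LHS ≠ RHS)

Answer: A, C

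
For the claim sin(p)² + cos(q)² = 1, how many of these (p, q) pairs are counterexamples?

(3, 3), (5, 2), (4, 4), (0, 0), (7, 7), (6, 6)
1

Testing each pair:
(3, 3): LHS = sin(3)² + cos(3)² = 1, RHS = 1 → satisfies claim
(5, 2): LHS = cos(2)² + sin(5)² ≈ 1.093, RHS = 1 → counterexample
(4, 4): LHS = cos(4)² + sin(4)² = 1, RHS = 1 → satisfies claim
(0, 0): LHS = 1, RHS = 1 → satisfies claim
(7, 7): LHS = sin(7)² + cos(7)² = 1, RHS = 1 → satisfies claim
(6, 6): LHS = sin(6)² + cos(6)² = 1, RHS = 1 → satisfies claim

That makes 1 counterexample.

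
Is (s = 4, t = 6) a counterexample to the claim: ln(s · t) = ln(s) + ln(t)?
Substituting s = 4, t = 6:
LHS = ln(4 · 6) = ln(24) ≈ 3.178
RHS = ln(4) + ln(6) ≈ 3.178

The sides agree, so this pair does not disprove the claim.

Answer: No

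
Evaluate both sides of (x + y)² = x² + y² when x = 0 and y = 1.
LHS = (0 + 1)² = 1
RHS = 0² + 1² = 1

LHS = RHS: the two sides agree.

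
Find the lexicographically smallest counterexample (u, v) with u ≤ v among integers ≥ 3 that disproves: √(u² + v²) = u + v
Substituting (3, 3) into the claim:
LHS = √(3² + 3²) = 3·√(2) ≈ 4.243
RHS = 3 + 3 = 6

Since LHS ≠ RHS, this pair disproves the claim, and no lexicographically smaller pair (u ≤ v, integers ≥ 3) does.

For instance (3, 10) is also a counterexample (LHS = √(109) ≈ 10.44, RHS = 13), but it's lexicographically larger.

Answer: (u, v) = (3, 3)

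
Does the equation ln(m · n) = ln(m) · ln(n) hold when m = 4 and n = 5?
Substituting m = 4, n = 5:

LHS = ln(4 · 5) = ln(20) ≈ 2.996
RHS = ln(4) · ln(5) ≈ 2.231

LHS ≠ RHS, so the equation does not hold at this point.

Answer: Fails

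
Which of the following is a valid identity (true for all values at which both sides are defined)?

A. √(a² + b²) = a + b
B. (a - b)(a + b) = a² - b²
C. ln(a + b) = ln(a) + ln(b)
A: fails at (4, 6) — LHS = 2·√(13) ≈ 7.211, RHS = 10.
B: holds — e.g. at (4, 5), both sides equal -9.
C: fails at (5, 8) — LHS = ln(13) ≈ 2.565, RHS = ln(5) + ln(8) ≈ 3.689.

Answer: B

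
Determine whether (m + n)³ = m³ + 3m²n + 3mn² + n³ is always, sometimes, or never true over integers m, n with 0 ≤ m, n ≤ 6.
Always true

The identity holds for every pair in the range. For instance at (m, n) = (1, 5): both sides equal 216.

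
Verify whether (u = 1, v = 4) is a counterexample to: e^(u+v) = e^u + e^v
Yes

Substituting u = 1, v = 4:
LHS = e^(1+4) = e^5 ≈ 148.4
RHS = e^1 + e^4 = e + e^4 ≈ 57.32

Since LHS ≠ RHS, this pair disproves the claim.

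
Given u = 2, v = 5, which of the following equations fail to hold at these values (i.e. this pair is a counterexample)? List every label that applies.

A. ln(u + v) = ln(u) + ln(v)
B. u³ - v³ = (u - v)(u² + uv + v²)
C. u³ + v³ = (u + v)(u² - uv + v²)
Evaluating each claim at the given values:
A. LHS = ln(7) ≈ 1.946, RHS = ln(2) + ln(5) ≈ 2.303 → fails here (LHS ≠ RHS)
B. LHS = -117, RHS = -117 → holds here (LHS = RHS)
C. LHS = 133, RHS = 133 → holds here (LHS = RHS)

Answer: A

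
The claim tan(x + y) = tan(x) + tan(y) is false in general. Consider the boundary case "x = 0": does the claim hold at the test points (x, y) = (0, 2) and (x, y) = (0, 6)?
Yes, holds at both test points

At (0, 2): LHS = tan(2) ≈ -2.185, RHS = tan(2) ≈ -2.185 → equal
At (0, 6): LHS = tan(6) ≈ -0.291, RHS = tan(6) ≈ -0.291 → equal

So the claim does hold at both of these boundary points, even though it is not an identity.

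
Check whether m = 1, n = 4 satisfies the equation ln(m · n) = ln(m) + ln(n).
Substituting m = 1, n = 4:

LHS = ln(1 · 4) = ln(4) ≈ 1.386
RHS = ln(1) + ln(4) = ln(4) ≈ 1.386

LHS = RHS, so the equation holds at this point.

Answer: Holds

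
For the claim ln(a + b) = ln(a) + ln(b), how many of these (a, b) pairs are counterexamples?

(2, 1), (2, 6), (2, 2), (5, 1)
3

Testing each pair:
(2, 1): LHS = ln(3) ≈ 1.099, RHS = ln(2) ≈ 0.6931 → counterexample
(2, 6): LHS = ln(8) ≈ 2.079, RHS = ln(2) + ln(6) ≈ 2.485 → counterexample
(2, 2): LHS = ln(4) ≈ 1.386, RHS = 2·ln(2) ≈ 1.386 → satisfies claim
(5, 1): LHS = ln(6) ≈ 1.792, RHS = ln(5) ≈ 1.609 → counterexample

That makes 3 counterexamples.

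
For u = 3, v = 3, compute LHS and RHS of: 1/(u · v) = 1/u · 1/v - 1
LHS = 1/(3 · 3) = 1/9
RHS = 1/3 · 1/3 - 1 = -8/9

LHS ≠ RHS, so the equation does not hold here.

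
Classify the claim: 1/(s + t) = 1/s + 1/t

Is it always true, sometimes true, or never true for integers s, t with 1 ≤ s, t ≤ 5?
Never true

The claim fails for every pair in the range. For instance at (s, t) = (5, 3): LHS = 1/8, RHS = 8/15.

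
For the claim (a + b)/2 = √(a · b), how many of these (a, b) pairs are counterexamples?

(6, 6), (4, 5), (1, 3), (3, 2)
3

Testing each pair:
(6, 6): LHS = 6, RHS = 6 → satisfies claim
(4, 5): LHS = 9/2, RHS = 2·√(5) ≈ 4.472 → counterexample
(1, 3): LHS = 2, RHS = √(3) ≈ 1.732 → counterexample
(3, 2): LHS = 5/2, RHS = √(6) ≈ 2.449 → counterexample

That makes 3 counterexamples.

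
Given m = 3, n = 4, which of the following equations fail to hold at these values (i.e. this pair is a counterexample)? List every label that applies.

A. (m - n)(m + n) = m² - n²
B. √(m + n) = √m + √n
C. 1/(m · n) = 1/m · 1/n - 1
Evaluating each claim at the given values:
A. LHS = -7, RHS = -7 → holds here (LHS = RHS)
B. LHS = √(7) ≈ 2.646, RHS = √(3) + 2 ≈ 3.732 → fails here (LHS ≠ RHS)
C. LHS = 1/12, RHS = -11/12 → fails here (LHS ≠ RHS)

Answer: B, C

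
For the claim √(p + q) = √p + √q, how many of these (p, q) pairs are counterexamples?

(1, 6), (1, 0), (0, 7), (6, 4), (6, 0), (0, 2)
Testing each pair:
(1, 6): LHS = √(7) ≈ 2.646, RHS = 1 + √(6) ≈ 3.449 → counterexample
(1, 0): LHS = 1, RHS = 1 → satisfies claim
(0, 7): LHS = √(7) ≈ 2.646, RHS = √(7) ≈ 2.646 → satisfies claim
(6, 4): LHS = √(10) ≈ 3.162, RHS = 2 + √(6) ≈ 4.449 → counterexample
(6, 0): LHS = √(6) ≈ 2.449, RHS = √(6) ≈ 2.449 → satisfies claim
(0, 2): LHS = √(2) ≈ 1.414, RHS = √(2) ≈ 1.414 → satisfies claim

That makes 2 counterexamples.

Answer: 2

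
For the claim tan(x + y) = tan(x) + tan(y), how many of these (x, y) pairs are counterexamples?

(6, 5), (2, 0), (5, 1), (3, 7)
3

Testing each pair:
(6, 5): LHS = tan(11) ≈ -226, RHS = tan(5) + tan(6) ≈ -3.672 → counterexample
(2, 0): LHS = tan(2) ≈ -2.185, RHS = tan(2) ≈ -2.185 → satisfies claim
(5, 1): LHS = tan(6) ≈ -0.291, RHS = tan(5) + tan(1) ≈ -1.823 → counterexample
(3, 7): LHS = tan(10) ≈ 0.6484, RHS = tan(3) + tan(7) ≈ 0.7289 → counterexample

That makes 3 counterexamples.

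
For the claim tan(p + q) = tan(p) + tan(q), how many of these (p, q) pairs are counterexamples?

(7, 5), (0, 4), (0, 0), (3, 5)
Testing each pair:
(7, 5): LHS = tan(12) ≈ -0.6359, RHS = tan(5) + tan(7) ≈ -2.509 → counterexample
(0, 4): LHS = tan(4) ≈ 1.158, RHS = tan(4) ≈ 1.158 → satisfies claim
(0, 0): LHS = 0, RHS = 0 → satisfies claim
(3, 5): LHS = tan(8) ≈ -6.8, RHS = tan(5) + tan(3) ≈ -3.523 → counterexample

That makes 2 counterexamples.

Answer: 2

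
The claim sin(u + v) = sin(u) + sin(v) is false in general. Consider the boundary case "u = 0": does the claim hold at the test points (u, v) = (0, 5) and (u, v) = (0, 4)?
Yes, holds at both test points

At (0, 5): LHS = sin(5) ≈ -0.9589, RHS = sin(5) ≈ -0.9589 → equal
At (0, 4): LHS = sin(4) ≈ -0.7568, RHS = sin(4) ≈ -0.7568 → equal

So the claim does hold at both of these boundary points, even though it is not an identity.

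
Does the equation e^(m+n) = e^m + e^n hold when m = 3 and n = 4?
Fails

Substituting m = 3, n = 4:

LHS = e^(3+4) = e^7 ≈ 1097
RHS = e^3 + e^4 ≈ 74.68

LHS ≠ RHS, so the equation does not hold at this point.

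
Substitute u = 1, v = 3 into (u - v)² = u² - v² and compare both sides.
LHS = (1 - 3)² = 4
RHS = 1² - 3² = -8

LHS ≠ RHS, so the equation does not hold here.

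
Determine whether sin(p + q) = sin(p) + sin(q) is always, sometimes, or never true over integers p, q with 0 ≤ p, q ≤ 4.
It holds at (p, q) = (0, 1) (both sides equal sin(1) ≈ 0.8415), but fails at (p, q) = (1, 2) (LHS = sin(3) ≈ 0.1411, RHS = sin(1) + sin(2) ≈ 1.751).

Answer: Sometimes true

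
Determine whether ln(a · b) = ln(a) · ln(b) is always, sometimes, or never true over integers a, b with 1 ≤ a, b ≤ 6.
Sometimes true

It holds at (a, b) = (1, 1) (both sides equal 0), but fails at (a, b) = (2, 6) (LHS = ln(12) ≈ 2.485, RHS = ln(2)·ln(6) ≈ 1.242).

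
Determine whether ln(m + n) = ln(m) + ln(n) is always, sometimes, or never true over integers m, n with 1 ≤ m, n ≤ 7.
Sometimes true

It holds at (m, n) = (2, 2) (both sides equal ln(4) ≈ 1.386), but fails at (m, n) = (3, 5) (LHS = ln(8) ≈ 2.079, RHS = ln(3) + ln(5) ≈ 2.708).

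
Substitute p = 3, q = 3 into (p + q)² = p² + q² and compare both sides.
LHS = (3 + 3)² = 36
RHS = 3² + 3² = 18

LHS ≠ RHS, so the equation does not hold here.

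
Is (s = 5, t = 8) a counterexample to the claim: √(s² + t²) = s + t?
Substituting s = 5, t = 8:
LHS = √(5² + 8²) = √(89) ≈ 9.434
RHS = 5 + 8 = 13

Since LHS ≠ RHS, this pair disproves the claim.

Answer: Yes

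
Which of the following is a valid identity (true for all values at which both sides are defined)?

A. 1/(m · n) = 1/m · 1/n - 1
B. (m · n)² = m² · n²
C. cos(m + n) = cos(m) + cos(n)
A: fails at (2, 5) — LHS = 1/10, RHS = -9/10.
B: holds — e.g. at (1, 2), both sides equal 4.
C: fails at (5, 5) — LHS = cos(10) ≈ -0.8391, RHS = 2·cos(5) ≈ 0.5673.

Answer: B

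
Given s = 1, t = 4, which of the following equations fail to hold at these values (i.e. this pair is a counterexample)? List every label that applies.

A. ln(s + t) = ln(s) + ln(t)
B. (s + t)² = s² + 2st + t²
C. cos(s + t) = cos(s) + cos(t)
A, C

Evaluating each claim at the given values:
A. LHS = ln(5) ≈ 1.609, RHS = ln(4) ≈ 1.386 → fails here (LHS ≠ RHS)
B. LHS = 25, RHS = 25 → holds here (LHS = RHS)
C. LHS = cos(5) ≈ 0.2837, RHS = cos(4) + cos(1) ≈ -0.1133 → fails here (LHS ≠ RHS)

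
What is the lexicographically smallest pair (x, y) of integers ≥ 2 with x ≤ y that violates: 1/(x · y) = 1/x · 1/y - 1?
Substituting (2, 2) into the claim:
LHS = 1/(2 · 2) = 1/4
RHS = 1/2 · 1/2 - 1 = -3/4

Since LHS ≠ RHS, this pair disproves the claim, and no lexicographically smaller pair (x ≤ y, integers ≥ 2) does.

For instance (2, 8) is also a counterexample (LHS = 1/16, RHS = -15/16), but it's lexicographically larger.

Answer: (x, y) = (2, 2)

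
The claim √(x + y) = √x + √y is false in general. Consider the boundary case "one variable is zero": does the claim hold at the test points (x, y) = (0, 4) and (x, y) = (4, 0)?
Yes, holds at both test points

At (0, 4): LHS = 2, RHS = 2 → equal
At (4, 0): LHS = 2, RHS = 2 → equal

So the claim does hold at both of these boundary points, even though it is not an identity.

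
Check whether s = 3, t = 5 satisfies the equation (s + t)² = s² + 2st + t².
Substituting s = 3, t = 5:

LHS = (3 + 5)² = 64
RHS = 3² + 2·3·5 + 5² = 64

LHS = RHS, so the equation holds at this point.

Answer: Holds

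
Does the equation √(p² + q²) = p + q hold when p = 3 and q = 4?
Fails

Substituting p = 3, q = 4:

LHS = √(3² + 4²) = 5
RHS = 3 + 4 = 7

LHS ≠ RHS, so the equation does not hold at this point.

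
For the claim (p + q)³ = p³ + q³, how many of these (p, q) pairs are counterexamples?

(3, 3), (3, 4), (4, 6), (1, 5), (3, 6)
Testing each pair:
(3, 3): LHS = 216, RHS = 54 → counterexample
(3, 4): LHS = 343, RHS = 91 → counterexample
(4, 6): LHS = 1000, RHS = 280 → counterexample
(1, 5): LHS = 216, RHS = 126 → counterexample
(3, 6): LHS = 729, RHS = 243 → counterexample

That makes 5 counterexamples.

Answer: 5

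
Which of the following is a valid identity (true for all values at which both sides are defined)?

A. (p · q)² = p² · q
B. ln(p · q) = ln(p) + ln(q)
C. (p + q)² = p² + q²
B

A: fails at (2, 5) — LHS = 100, RHS = 20.
B: holds — e.g. at (2, 3), both sides equal ln(6) ≈ 1.792.
C: fails at (3, 4) — LHS = 49, RHS = 25.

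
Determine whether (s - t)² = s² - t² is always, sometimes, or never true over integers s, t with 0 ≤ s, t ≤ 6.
Sometimes true

It holds at (s, t) = (4, 0) (both sides equal 16), but fails at (s, t) = (2, 3) (LHS = 1, RHS = -5).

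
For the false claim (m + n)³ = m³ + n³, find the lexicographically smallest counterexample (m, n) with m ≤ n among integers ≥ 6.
(m, n) = (6, 6)

Substituting (6, 6) into the claim:
LHS = (6 + 6)³ = 1728
RHS = 6³ + 6³ = 432

Since LHS ≠ RHS, this pair disproves the claim, and no lexicographically smaller pair (m ≤ n, integers ≥ 6) does.

For instance (11, 13) is also a counterexample (LHS = 13824, RHS = 3528), but it's lexicographically larger.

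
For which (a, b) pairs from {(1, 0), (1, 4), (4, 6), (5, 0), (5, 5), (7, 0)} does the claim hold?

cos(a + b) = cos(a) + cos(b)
None

Testing each pair:
(1, 0): LHS = cos(1) ≈ 0.5403, RHS = cos(1) + 1 ≈ 1.54 → fails
(1, 4): LHS = cos(5) ≈ 0.2837, RHS = cos(4) + cos(1) ≈ -0.1133 → fails
(4, 6): LHS = cos(10) ≈ -0.8391, RHS = cos(4) + cos(6) ≈ 0.3065 → fails
(5, 0): LHS = cos(5) ≈ 0.2837, RHS = cos(5) + 1 ≈ 1.284 → fails
(5, 5): LHS = cos(10) ≈ -0.8391, RHS = 2·cos(5) ≈ 0.5673 → fails
(7, 0): LHS = cos(7) ≈ 0.7539, RHS = cos(7) + 1 ≈ 1.754 → fails

No pair satisfies the claim.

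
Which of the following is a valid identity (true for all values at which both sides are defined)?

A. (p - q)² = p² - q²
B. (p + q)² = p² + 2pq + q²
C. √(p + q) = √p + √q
B

A: fails at (2, 3) — LHS = 1, RHS = -5.
B: holds — e.g. at (3, 3), both sides equal 36.
C: fails at (1, 3) — LHS = 2, RHS = 1 + √(3) ≈ 2.732.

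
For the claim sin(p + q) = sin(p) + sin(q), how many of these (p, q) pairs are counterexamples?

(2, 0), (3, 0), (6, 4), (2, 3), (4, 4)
3

Testing each pair:
(2, 0): LHS = sin(2) ≈ 0.9093, RHS = sin(2) ≈ 0.9093 → satisfies claim
(3, 0): LHS = sin(3) ≈ 0.1411, RHS = sin(3) ≈ 0.1411 → satisfies claim
(6, 4): LHS = sin(10) ≈ -0.544, RHS = sin(4) + sin(6) ≈ -1.036 → counterexample
(2, 3): LHS = sin(5) ≈ -0.9589, RHS = sin(3) + sin(2) ≈ 1.05 → counterexample
(4, 4): LHS = sin(8) ≈ 0.9894, RHS = 2·sin(4) ≈ -1.514 → counterexample

That makes 3 counterexamples.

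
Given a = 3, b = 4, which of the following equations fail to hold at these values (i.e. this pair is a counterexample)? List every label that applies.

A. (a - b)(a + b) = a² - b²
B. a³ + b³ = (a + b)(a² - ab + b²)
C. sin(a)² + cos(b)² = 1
C

Evaluating each claim at the given values:
A. LHS = -7, RHS = -7 → holds here (LHS = RHS)
B. LHS = 91, RHS = 91 → holds here (LHS = RHS)
C. LHS = sin(3)² + cos(4)² ≈ 0.4472, RHS = 1 → fails here (LHS ≠ RHS)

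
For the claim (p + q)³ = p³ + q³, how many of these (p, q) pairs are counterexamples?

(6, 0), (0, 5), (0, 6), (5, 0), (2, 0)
0

Testing each pair:
(6, 0): LHS = 216, RHS = 216 → satisfies claim
(0, 5): LHS = 125, RHS = 125 → satisfies claim
(0, 6): LHS = 216, RHS = 216 → satisfies claim
(5, 0): LHS = 125, RHS = 125 → satisfies claim
(2, 0): LHS = 8, RHS = 8 → satisfies claim

That makes 0 counterexamples.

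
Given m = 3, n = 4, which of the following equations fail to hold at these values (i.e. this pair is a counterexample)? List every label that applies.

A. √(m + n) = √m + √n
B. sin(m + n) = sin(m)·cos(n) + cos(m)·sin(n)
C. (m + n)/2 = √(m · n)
A, C

Evaluating each claim at the given values:
A. LHS = √(7) ≈ 2.646, RHS = √(3) + 2 ≈ 3.732 → fails here (LHS ≠ RHS)
B. LHS = sin(7) ≈ 0.657, RHS = sin(3)·cos(4) + sin(4)·cos(3) ≈ 0.657 → holds here (LHS = RHS)
C. LHS = 7/2, RHS = 2·√(3) ≈ 3.464 → fails here (LHS ≠ RHS)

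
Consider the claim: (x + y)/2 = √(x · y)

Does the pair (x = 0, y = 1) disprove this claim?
Substituting x = 0, y = 1:
LHS = (0 + 1)/2 = 1/2
RHS = √(0 · 1) = 0

Since LHS ≠ RHS, this pair disproves the claim.

Answer: Yes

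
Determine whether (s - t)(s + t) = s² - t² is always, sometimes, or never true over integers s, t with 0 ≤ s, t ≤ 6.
The identity holds for every pair in the range. For instance at (s, t) = (2, 6): both sides equal -32.

Answer: Always true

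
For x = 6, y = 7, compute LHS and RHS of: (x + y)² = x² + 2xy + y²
LHS = (6 + 7)² = 169
RHS = 6² + 2·6·7 + 7² = 169

LHS = RHS: the two sides agree.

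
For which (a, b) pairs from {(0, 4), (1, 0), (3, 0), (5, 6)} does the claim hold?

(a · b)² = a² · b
Testing each pair:
(0, 4): LHS = 0, RHS = 0 → holds
(1, 0): LHS = 0, RHS = 0 → holds
(3, 0): LHS = 0, RHS = 0 → holds
(5, 6): LHS = 900, RHS = 150 → fails

3 of 4 pairs satisfy the claim.

Answer: (0, 4), (1, 0), (3, 0)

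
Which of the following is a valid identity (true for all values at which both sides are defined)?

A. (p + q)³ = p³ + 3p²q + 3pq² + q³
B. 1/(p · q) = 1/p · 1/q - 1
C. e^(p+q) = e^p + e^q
A: holds — e.g. at (2, 4), both sides equal 216.
B: fails at (5, 5) — LHS = 1/25, RHS = -24/25.
C: fails at (1, 4) — LHS = e^5 ≈ 148.4, RHS = e + e^4 ≈ 57.32.

Answer: A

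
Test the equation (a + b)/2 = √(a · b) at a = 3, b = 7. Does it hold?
Fails

Substituting a = 3, b = 7:

LHS = (3 + 7)/2 = 5
RHS = √(3 · 7) = √(21) ≈ 4.583

LHS ≠ RHS, so the equation does not hold at this point.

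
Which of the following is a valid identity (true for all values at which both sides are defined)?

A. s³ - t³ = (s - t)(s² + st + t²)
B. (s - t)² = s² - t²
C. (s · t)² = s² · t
A

A: holds — e.g. at (2, 7), both sides equal -335.
B: fails at (2, 4) — LHS = 4, RHS = -12.
C: fails at (1, 3) — LHS = 9, RHS = 3.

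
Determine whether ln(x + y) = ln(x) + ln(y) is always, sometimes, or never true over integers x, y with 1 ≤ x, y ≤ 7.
Sometimes true

It holds at (x, y) = (2, 2) (both sides equal ln(4) ≈ 1.386), but fails at (x, y) = (6, 6) (LHS = ln(12) ≈ 2.485, RHS = 2·ln(6) ≈ 3.584).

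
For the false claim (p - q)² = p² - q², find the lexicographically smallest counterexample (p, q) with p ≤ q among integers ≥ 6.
(p, q) = (6, 7)

At (6, 6): both sides equal 0, so it holds there.

Substituting (6, 7) into the claim:
LHS = (6 - 7)² = 1
RHS = 6² - 7² = -13

Since LHS ≠ RHS, this pair disproves the claim, and no lexicographically smaller pair (p ≤ q, integers ≥ 6) does.

For instance (9, 13) is also a counterexample (LHS = 16, RHS = -88), but it's lexicographically larger.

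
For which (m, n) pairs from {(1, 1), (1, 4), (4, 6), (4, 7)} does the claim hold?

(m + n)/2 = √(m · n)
(1, 1)

Testing each pair:
(1, 1): LHS = 1, RHS = 1 → holds
(1, 4): LHS = 5/2, RHS = 2 → fails
(4, 6): LHS = 5, RHS = 2·√(6) ≈ 4.899 → fails
(4, 7): LHS = 11/2, RHS = 2·√(7) ≈ 5.292 → fails

1 of 4 pairs satisfies the claim.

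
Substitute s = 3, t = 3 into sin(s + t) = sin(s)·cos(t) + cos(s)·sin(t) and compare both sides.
LHS = sin(3 + 3) = sin(6) ≈ -0.2794
RHS = sin(3)·cos(3) + cos(3)·sin(3) = 2·sin(3)·cos(3) ≈ -0.2794

LHS = RHS: the two sides agree.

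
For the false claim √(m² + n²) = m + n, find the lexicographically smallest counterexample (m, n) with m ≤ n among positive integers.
Substituting (1, 1) into the claim:
LHS = √(1² + 1²) = √(2) ≈ 1.414
RHS = 1 + 1 = 2

Since LHS ≠ RHS, this pair disproves the claim, and no lexicographically smaller pair (m ≤ n, positive integers) does.

For instance (4, 6) is also a counterexample (LHS = 2·√(13) ≈ 7.211, RHS = 10), but it's lexicographically larger.

Answer: (m, n) = (1, 1)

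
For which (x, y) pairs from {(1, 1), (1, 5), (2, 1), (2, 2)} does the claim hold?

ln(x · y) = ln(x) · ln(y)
(1, 1)

Testing each pair:
(1, 1): LHS = 0, RHS = 0 → holds
(1, 5): LHS = ln(5) ≈ 1.609, RHS = 0 → fails
(2, 1): LHS = ln(2) ≈ 0.6931, RHS = 0 → fails
(2, 2): LHS = ln(4) ≈ 1.386, RHS = ln(2)² ≈ 0.4805 → fails

1 of 4 pairs satisfies the claim.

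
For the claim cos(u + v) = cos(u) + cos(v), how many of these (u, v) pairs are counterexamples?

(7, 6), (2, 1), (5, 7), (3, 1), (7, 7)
5

Testing each pair:
(7, 6): LHS = cos(13) ≈ 0.9074, RHS = cos(7) + cos(6) ≈ 1.714 → counterexample
(2, 1): LHS = cos(3) ≈ -0.99, RHS = cos(2) + cos(1) ≈ 0.1242 → counterexample
(5, 7): LHS = cos(12) ≈ 0.8439, RHS = cos(5) + cos(7) ≈ 1.038 → counterexample
(3, 1): LHS = cos(4) ≈ -0.6536, RHS = cos(3) + cos(1) ≈ -0.4497 → counterexample
(7, 7): LHS = cos(14) ≈ 0.1367, RHS = 2·cos(7) ≈ 1.508 → counterexample

That makes 5 counterexamples.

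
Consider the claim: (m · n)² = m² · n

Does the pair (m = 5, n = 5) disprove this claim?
Substituting m = 5, n = 5:
LHS = (5 · 5)² = 625
RHS = 5² · 5 = 125

Since LHS ≠ RHS, this pair disproves the claim.

Answer: Yes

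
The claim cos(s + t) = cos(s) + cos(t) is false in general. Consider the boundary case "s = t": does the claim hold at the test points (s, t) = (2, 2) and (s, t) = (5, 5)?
At (2, 2): LHS = cos(4) ≈ -0.6536 ≠ RHS = 2·cos(2) ≈ -0.8323
At (5, 5): LHS = cos(10) ≈ -0.8391 ≠ RHS = 2·cos(5) ≈ 0.5673

Answer: No, fails at both test points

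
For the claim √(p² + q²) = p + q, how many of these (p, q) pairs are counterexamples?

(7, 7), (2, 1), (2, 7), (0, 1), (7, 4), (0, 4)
4

Testing each pair:
(7, 7): LHS = 7·√(2) ≈ 9.899, RHS = 14 → counterexample
(2, 1): LHS = √(5) ≈ 2.236, RHS = 3 → counterexample
(2, 7): LHS = √(53) ≈ 7.28, RHS = 9 → counterexample
(0, 1): LHS = 1, RHS = 1 → satisfies claim
(7, 4): LHS = √(65) ≈ 8.062, RHS = 11 → counterexample
(0, 4): LHS = 4, RHS = 4 → satisfies claim

That makes 4 counterexamples.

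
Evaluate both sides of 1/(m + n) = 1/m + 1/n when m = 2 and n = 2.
LHS = 1/(2 + 2) = 1/4
RHS = 1/2 + 1/2 = 1

LHS ≠ RHS, so the equation does not hold here.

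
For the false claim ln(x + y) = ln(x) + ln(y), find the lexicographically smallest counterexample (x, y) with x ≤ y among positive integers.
Substituting (1, 1) into the claim:
LHS = ln(1 + 1) = ln(2) ≈ 0.6931
RHS = ln(1) + ln(1) = 0

Since LHS ≠ RHS, this pair disproves the claim, and no lexicographically smaller pair (x ≤ y, positive integers) does.

For instance (3, 8) is also a counterexample (LHS = ln(11) ≈ 2.398, RHS = ln(3) + ln(8) ≈ 3.178), but it's lexicographically larger.

Answer: (x, y) = (1, 1)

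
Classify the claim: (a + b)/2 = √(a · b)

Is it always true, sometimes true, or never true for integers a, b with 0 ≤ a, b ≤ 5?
It holds at (a, b) = (4, 4) (both sides equal 4), but fails at (a, b) = (1, 4) (LHS = 5/2, RHS = 2).

Answer: Sometimes true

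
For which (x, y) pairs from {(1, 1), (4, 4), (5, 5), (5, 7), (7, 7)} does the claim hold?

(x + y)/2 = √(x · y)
Testing each pair:
(1, 1): LHS = 1, RHS = 1 → holds
(4, 4): LHS = 4, RHS = 4 → holds
(5, 5): LHS = 5, RHS = 5 → holds
(5, 7): LHS = 6, RHS = √(35) ≈ 5.916 → fails
(7, 7): LHS = 7, RHS = 7 → holds

4 of 5 pairs satisfy the claim.

Answer: (1, 1), (4, 4), (5, 5), (7, 7)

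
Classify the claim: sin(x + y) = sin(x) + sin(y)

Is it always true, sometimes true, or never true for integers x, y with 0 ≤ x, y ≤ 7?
It holds at (x, y) = (0, 6) (both sides equal sin(6) ≈ -0.2794), but fails at (x, y) = (1, 3) (LHS = sin(4) ≈ -0.7568, RHS = sin(3) + sin(1) ≈ 0.9826).

Answer: Sometimes true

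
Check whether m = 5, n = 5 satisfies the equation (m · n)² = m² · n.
Fails

Substituting m = 5, n = 5:

LHS = (5 · 5)² = 625
RHS = 5² · 5 = 125

LHS ≠ RHS, so the equation does not hold at this point.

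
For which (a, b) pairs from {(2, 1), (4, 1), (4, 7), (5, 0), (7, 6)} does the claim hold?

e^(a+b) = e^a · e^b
Testing each pair:
(2, 1): LHS = e^3 ≈ 20.09, RHS = e^3 ≈ 20.09 → holds
(4, 1): LHS = e^5 ≈ 148.4, RHS = e^5 ≈ 148.4 → holds
(4, 7): LHS = e^11 ≈ 59874.1, RHS = e^11 ≈ 59874.1 → holds
(5, 0): LHS = e^5 ≈ 148.4, RHS = e^5 ≈ 148.4 → holds
(7, 6): LHS = e^13 ≈ 442413.4, RHS = e^13 ≈ 442413.4 → holds

Every pair satisfies the claim.

Answer: All pairs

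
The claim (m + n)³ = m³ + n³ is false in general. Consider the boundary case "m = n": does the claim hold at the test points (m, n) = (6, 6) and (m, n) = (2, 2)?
No, fails at both test points

At (6, 6): LHS = 1728 ≠ RHS = 432
At (2, 2): LHS = 64 ≠ RHS = 16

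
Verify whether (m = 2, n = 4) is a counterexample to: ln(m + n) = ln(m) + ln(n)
Substituting m = 2, n = 4:
LHS = ln(2 + 4) = ln(6) ≈ 1.792
RHS = ln(2) + ln(4) ≈ 2.079

Since LHS ≠ RHS, this pair disproves the claim.

Answer: Yes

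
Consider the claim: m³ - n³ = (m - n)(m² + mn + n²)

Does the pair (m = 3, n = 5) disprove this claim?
No

Substituting m = 3, n = 5:
LHS = 3³ - 5³ = -98
RHS = (3 - 5)(3² + 3·5 + 5²) = -98

The sides agree, so this pair does not disprove the claim.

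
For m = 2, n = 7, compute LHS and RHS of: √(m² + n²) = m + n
LHS = √(2² + 7²) = √(53) ≈ 7.28
RHS = 2 + 7 = 9

LHS ≠ RHS (they differ by about 1.72), so the equation does not hold here.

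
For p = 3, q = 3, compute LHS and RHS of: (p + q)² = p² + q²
LHS = (3 + 3)² = 36
RHS = 3² + 3² = 18

LHS ≠ RHS, so the equation does not hold here.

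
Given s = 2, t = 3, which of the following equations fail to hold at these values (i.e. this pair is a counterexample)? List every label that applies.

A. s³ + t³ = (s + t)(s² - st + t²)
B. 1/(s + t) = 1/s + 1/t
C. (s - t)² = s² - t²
Evaluating each claim at the given values:
A. LHS = 35, RHS = 35 → holds here (LHS = RHS)
B. LHS = 1/5, RHS = 5/6 → fails here (LHS ≠ RHS)
C. LHS = 1, RHS = -5 → fails here (LHS ≠ RHS)

Answer: B, C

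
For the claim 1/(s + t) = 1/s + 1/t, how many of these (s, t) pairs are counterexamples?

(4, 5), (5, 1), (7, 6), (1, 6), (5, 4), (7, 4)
6

Testing each pair:
(4, 5): LHS = 1/9, RHS = 9/20 → counterexample
(5, 1): LHS = 1/6, RHS = 6/5 → counterexample
(7, 6): LHS = 1/13, RHS = 13/42 → counterexample
(1, 6): LHS = 1/7, RHS = 7/6 → counterexample
(5, 4): LHS = 1/9, RHS = 9/20 → counterexample
(7, 4): LHS = 1/11, RHS = 11/28 → counterexample

That makes 6 counterexamples.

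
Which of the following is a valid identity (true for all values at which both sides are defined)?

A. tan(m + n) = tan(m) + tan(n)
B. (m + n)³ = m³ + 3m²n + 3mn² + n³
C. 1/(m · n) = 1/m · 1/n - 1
A: fails at (3, 5) — LHS = tan(8) ≈ -6.8, RHS = tan(5) + tan(3) ≈ -3.523.
B: holds — e.g. at (3, 4), both sides equal 343.
C: fails at (2, 4) — LHS = 1/8, RHS = -7/8.

Answer: B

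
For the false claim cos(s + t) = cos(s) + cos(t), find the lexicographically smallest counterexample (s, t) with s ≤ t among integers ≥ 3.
Substituting (3, 3) into the claim:
LHS = cos(3 + 3) = cos(6) ≈ 0.9602
RHS = cos(3) + cos(3) = 2·cos(3) ≈ -1.98

Since LHS ≠ RHS, this pair disproves the claim, and no lexicographically smaller pair (s ≤ t, integers ≥ 3) does.

For instance (8, 10) is also a counterexample (LHS = cos(18) ≈ 0.6603, RHS = cos(10) + cos(8) ≈ -0.9846), but it's lexicographically larger.

Answer: (s, t) = (3, 3)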